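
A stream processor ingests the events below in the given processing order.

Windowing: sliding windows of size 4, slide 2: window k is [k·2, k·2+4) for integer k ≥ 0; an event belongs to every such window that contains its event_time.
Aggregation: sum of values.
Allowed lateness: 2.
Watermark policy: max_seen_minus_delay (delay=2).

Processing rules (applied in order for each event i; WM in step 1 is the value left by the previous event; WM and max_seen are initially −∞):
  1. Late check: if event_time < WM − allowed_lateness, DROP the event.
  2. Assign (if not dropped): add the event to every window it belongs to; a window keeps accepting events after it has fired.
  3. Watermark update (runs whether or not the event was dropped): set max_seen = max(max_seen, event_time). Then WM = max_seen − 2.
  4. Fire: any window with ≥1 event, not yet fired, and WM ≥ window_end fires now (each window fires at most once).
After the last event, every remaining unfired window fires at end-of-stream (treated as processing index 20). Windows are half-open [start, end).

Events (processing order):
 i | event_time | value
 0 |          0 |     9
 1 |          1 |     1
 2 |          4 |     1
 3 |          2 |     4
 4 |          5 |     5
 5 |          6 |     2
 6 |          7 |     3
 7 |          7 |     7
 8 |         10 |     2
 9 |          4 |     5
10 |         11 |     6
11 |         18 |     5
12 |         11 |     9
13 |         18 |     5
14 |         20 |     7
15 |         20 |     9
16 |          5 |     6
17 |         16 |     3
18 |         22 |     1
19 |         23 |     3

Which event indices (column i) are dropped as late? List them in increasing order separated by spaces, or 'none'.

i=0 t=0 v=9: → [0,4); WM=-2
i=1 t=1 v=1: → [0,4); WM=-1
i=2 t=4 v=1: → [4,8),[2,6); WM=2
i=3 t=2 v=4: → [2,6),[0,4); WM=2
i=4 t=5 v=5: → [4,8),[2,6); WM=3
i=5 t=6 v=2: → [6,10),[4,8); WM=4; [0,4) fires=14
i=6 t=7 v=3: → [6,10),[4,8); WM=5
i=7 t=7 v=7: → [6,10),[4,8); WM=5
i=8 t=10 v=2: → [10,14),[8,12); WM=8; [2,6) fires=10 [4,8) fires=18
i=9 t=4 v=5: DROP (t<8-2); WM=8
i=10 t=11 v=6: → [10,14),[8,12); WM=9
i=11 t=18 v=5: → [18,22),[16,20); WM=16; [6,10) fires=12 [8,12) fires=8 [10,14) fires=8
i=12 t=11 v=9: DROP (t<16-2); WM=16
i=13 t=18 v=5: → [18,22),[16,20); WM=16
i=14 t=20 v=7: → [20,24),[18,22); WM=18
i=15 t=20 v=9: → [20,24),[18,22); WM=18
i=16 t=5 v=6: DROP (t<18-2); WM=18
i=17 t=16 v=3: → [16,20),[14,18); WM=18; [14,18) fires=3
i=18 t=22 v=1: → [22,26),[20,24); WM=20; [16,20) fires=13
i=19 t=23 v=3: → [22,26),[20,24); WM=21

9 12 16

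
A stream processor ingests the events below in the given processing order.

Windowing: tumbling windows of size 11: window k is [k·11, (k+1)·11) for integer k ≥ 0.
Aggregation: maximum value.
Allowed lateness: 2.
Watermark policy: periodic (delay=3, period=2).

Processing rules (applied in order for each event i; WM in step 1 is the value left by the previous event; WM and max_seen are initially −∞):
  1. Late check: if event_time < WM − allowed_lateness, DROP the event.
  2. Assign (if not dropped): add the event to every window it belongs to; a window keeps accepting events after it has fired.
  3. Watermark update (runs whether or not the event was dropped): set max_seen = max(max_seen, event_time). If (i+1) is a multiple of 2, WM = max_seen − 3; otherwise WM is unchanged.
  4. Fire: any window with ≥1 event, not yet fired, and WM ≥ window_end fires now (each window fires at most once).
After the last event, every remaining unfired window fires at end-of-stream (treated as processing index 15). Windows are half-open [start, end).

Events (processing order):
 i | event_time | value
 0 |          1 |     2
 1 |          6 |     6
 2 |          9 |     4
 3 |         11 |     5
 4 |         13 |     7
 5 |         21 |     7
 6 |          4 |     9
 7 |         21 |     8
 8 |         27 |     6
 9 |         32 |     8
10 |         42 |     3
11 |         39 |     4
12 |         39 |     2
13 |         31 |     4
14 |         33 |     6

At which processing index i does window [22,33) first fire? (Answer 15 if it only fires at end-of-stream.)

i=0 t=1 v=2: → [0,11); WM=−∞
i=1 t=6 v=6: → [0,11); WM=3
i=2 t=9 v=4: → [0,11); WM=3
i=3 t=11 v=5: → [11,22); WM=8
i=4 t=13 v=7: → [11,22); WM=8
i=5 t=21 v=7: → [11,22); WM=18; [0,11) fires=6
i=6 t=4 v=9: DROP (t<18-2); WM=18
i=7 t=21 v=8: → [11,22); WM=18
i=8 t=27 v=6: → [22,33); WM=18
i=9 t=32 v=8: → [22,33); WM=29; [11,22) fires=8
i=10 t=42 v=3: → [33,44); WM=29
i=11 t=39 v=4: → [33,44); WM=39; [22,33) fires=8
i=12 t=39 v=2: → [33,44); WM=39
i=13 t=31 v=4: DROP (t<39-2); WM=39
i=14 t=33 v=6: DROP (t<39-2); WM=39

11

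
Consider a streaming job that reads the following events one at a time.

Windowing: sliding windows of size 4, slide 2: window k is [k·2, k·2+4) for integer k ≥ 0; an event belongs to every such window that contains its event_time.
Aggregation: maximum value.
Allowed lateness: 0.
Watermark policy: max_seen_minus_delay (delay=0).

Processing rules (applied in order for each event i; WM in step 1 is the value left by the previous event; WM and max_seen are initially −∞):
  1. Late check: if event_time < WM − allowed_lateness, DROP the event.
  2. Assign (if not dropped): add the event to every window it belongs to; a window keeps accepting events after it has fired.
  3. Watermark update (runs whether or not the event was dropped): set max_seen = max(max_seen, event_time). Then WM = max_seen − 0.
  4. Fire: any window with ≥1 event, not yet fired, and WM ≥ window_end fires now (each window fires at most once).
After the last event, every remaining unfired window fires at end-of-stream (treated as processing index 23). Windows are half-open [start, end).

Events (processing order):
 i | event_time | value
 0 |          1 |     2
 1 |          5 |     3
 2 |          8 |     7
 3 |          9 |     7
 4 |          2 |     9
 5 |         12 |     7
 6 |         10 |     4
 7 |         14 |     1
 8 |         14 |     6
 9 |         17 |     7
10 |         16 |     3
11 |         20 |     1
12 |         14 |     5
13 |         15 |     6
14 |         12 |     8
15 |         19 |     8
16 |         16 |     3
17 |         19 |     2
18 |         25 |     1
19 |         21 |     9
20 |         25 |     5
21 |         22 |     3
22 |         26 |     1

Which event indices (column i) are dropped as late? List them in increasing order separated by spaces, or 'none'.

4 6 10 12 13 14 15 16 17 19 21

i=0 t=1 v=2: → [0,4); WM=1
i=1 t=5 v=3: → [4,8),[2,6); WM=5; [0,4) fires=2
i=2 t=8 v=7: → [8,12),[6,10); WM=8; [2,6) fires=3 [4,8) fires=3
i=3 t=9 v=7: → [8,12),[6,10); WM=9
i=4 t=2 v=9: DROP (t<9-0); WM=9
i=5 t=12 v=7: → [12,16),[10,14); WM=12; [6,10) fires=7 [8,12) fires=7
i=6 t=10 v=4: DROP (t<12-0); WM=12
i=7 t=14 v=1: → [14,18),[12,16); WM=14; [10,14) fires=7
i=8 t=14 v=6: → [14,18),[12,16); WM=14
i=9 t=17 v=7: → [16,20),[14,18); WM=17; [12,16) fires=7
i=10 t=16 v=3: DROP (t<17-0); WM=17
i=11 t=20 v=1: → [20,24),[18,22); WM=20; [14,18) fires=7 [16,20) fires=7
i=12 t=14 v=5: DROP (t<20-0); WM=20
i=13 t=15 v=6: DROP (t<20-0); WM=20
i=14 t=12 v=8: DROP (t<20-0); WM=20
i=15 t=19 v=8: DROP (t<20-0); WM=20
i=16 t=16 v=3: DROP (t<20-0); WM=20
i=17 t=19 v=2: DROP (t<20-0); WM=20
i=18 t=25 v=1: → [24,28),[22,26); WM=25; [18,22) fires=1 [20,24) fires=1
i=19 t=21 v=9: DROP (t<25-0); WM=25
i=20 t=25 v=5: → [24,28),[22,26); WM=25
i=21 t=22 v=3: DROP (t<25-0); WM=25
i=22 t=26 v=1: → [26,30),[24,28); WM=26; [22,26) fires=5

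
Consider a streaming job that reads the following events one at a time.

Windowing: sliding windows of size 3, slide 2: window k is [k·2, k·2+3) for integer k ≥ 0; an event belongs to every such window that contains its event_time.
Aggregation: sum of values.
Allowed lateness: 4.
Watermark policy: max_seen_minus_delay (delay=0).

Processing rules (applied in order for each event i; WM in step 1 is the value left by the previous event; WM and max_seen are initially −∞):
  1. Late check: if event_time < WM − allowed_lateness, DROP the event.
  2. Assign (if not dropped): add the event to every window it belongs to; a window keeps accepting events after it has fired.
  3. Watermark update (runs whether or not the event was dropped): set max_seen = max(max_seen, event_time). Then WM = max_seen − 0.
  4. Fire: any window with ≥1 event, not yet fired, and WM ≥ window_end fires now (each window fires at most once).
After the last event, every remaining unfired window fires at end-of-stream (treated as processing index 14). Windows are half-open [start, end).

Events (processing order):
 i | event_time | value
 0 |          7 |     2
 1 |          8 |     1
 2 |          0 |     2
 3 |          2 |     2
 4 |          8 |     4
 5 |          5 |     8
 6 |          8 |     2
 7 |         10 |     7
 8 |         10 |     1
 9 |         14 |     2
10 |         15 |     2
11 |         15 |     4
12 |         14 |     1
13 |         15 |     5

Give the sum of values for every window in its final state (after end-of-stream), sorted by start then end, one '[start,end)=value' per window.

i=0 t=7 v=2: → [6,9); WM=7
i=1 t=8 v=1: → [8,11),[6,9); WM=8
i=2 t=0 v=2: DROP (t<8-4); WM=8
i=3 t=2 v=2: DROP (t<8-4); WM=8
i=4 t=8 v=4: → [8,11),[6,9); WM=8
i=5 t=5 v=8: → [4,7); WM=8; [4,7) fires=8
i=6 t=8 v=2: → [8,11),[6,9); WM=8
i=7 t=10 v=7: → [10,13),[8,11); WM=10; [6,9) fires=9
i=8 t=10 v=1: → [10,13),[8,11); WM=10
i=9 t=14 v=2: → [14,17),[12,15); WM=14; [8,11) fires=15 [10,13) fires=8
i=10 t=15 v=2: → [14,17); WM=15; [12,15) fires=2
i=11 t=15 v=4: → [14,17); WM=15
i=12 t=14 v=1: → [14,17),[12,15); WM=15
i=13 t=15 v=5: → [14,17); WM=15

[4,7)=8 [6,9)=9 [8,11)=15 [10,13)=8 [12,15)=3 [14,17)=14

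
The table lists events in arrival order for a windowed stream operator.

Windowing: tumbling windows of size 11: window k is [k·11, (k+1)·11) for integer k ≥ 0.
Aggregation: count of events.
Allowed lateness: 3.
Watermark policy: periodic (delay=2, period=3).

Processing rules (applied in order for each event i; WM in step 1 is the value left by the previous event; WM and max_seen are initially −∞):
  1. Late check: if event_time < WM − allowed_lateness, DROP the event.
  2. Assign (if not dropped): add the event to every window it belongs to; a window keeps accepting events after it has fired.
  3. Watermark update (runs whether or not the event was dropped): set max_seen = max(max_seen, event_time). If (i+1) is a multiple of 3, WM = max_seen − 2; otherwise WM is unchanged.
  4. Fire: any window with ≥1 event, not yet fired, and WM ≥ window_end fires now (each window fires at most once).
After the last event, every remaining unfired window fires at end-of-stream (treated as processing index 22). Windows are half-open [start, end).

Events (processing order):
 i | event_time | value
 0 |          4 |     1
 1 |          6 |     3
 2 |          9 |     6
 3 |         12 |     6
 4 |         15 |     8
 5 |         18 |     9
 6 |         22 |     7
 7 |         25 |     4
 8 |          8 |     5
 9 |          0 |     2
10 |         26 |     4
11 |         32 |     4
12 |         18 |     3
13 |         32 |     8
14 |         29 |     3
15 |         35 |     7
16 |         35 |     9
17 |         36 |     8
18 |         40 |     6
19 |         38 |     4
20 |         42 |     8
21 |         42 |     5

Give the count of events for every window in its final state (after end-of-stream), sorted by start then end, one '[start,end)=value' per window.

[0,11)=3 [11,22)=3 [22,33)=6 [33,44)=7

i=0 t=4 v=1: → [0,11); WM=−∞
i=1 t=6 v=3: → [0,11); WM=−∞
i=2 t=9 v=6: → [0,11); WM=7
i=3 t=12 v=6: → [11,22); WM=7
i=4 t=15 v=8: → [11,22); WM=7
i=5 t=18 v=9: → [11,22); WM=16; [0,11) fires=3
i=6 t=22 v=7: → [22,33); WM=16
i=7 t=25 v=4: → [22,33); WM=16
i=8 t=8 v=5: DROP (t<16-3); WM=23; [11,22) fires=3
i=9 t=0 v=2: DROP (t<23-3); WM=23
i=10 t=26 v=4: → [22,33); WM=23
i=11 t=32 v=4: → [22,33); WM=30
i=12 t=18 v=3: DROP (t<30-3); WM=30
i=13 t=32 v=8: → [22,33); WM=30
i=14 t=29 v=3: → [22,33); WM=30
i=15 t=35 v=7: → [33,44); WM=30
i=16 t=35 v=9: → [33,44); WM=30
i=17 t=36 v=8: → [33,44); WM=34; [22,33) fires=6
i=18 t=40 v=6: → [33,44); WM=34
i=19 t=38 v=4: → [33,44); WM=34
i=20 t=42 v=8: → [33,44); WM=40
i=21 t=42 v=5: → [33,44); WM=40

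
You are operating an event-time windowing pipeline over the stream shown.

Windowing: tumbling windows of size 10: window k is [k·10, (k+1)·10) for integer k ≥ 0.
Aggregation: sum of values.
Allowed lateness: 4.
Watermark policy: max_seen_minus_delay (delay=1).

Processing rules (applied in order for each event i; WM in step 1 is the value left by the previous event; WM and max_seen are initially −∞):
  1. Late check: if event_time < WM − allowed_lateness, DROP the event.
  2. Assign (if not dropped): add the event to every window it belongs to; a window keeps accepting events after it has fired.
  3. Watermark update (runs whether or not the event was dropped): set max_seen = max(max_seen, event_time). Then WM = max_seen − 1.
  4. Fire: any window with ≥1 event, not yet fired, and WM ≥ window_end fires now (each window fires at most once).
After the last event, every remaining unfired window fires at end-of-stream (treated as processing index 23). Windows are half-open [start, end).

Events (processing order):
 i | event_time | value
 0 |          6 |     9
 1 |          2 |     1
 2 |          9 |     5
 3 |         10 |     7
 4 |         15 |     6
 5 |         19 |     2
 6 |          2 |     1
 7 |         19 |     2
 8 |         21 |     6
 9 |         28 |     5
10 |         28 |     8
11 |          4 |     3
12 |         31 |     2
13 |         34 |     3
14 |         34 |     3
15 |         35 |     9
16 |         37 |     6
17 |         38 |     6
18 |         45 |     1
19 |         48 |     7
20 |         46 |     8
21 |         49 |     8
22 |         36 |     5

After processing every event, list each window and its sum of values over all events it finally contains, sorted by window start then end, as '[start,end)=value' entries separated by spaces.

i=0 t=6 v=9: → [0,10); WM=5
i=1 t=2 v=1: → [0,10); WM=5
i=2 t=9 v=5: → [0,10); WM=8
i=3 t=10 v=7: → [10,20); WM=9
i=4 t=15 v=6: → [10,20); WM=14; [0,10) fires=15
i=5 t=19 v=2: → [10,20); WM=18
i=6 t=2 v=1: DROP (t<18-4); WM=18
i=7 t=19 v=2: → [10,20); WM=18
i=8 t=21 v=6: → [20,30); WM=20; [10,20) fires=17
i=9 t=28 v=5: → [20,30); WM=27
i=10 t=28 v=8: → [20,30); WM=27
i=11 t=4 v=3: DROP (t<27-4); WM=27
i=12 t=31 v=2: → [30,40); WM=30; [20,30) fires=19
i=13 t=34 v=3: → [30,40); WM=33
i=14 t=34 v=3: → [30,40); WM=33
i=15 t=35 v=9: → [30,40); WM=34
i=16 t=37 v=6: → [30,40); WM=36
i=17 t=38 v=6: → [30,40); WM=37
i=18 t=45 v=1: → [40,50); WM=44; [30,40) fires=29
i=19 t=48 v=7: → [40,50); WM=47
i=20 t=46 v=8: → [40,50); WM=47
i=21 t=49 v=8: → [40,50); WM=48
i=22 t=36 v=5: DROP (t<48-4); WM=48

[0,10)=15 [10,20)=17 [20,30)=19 [30,40)=29 [40,50)=24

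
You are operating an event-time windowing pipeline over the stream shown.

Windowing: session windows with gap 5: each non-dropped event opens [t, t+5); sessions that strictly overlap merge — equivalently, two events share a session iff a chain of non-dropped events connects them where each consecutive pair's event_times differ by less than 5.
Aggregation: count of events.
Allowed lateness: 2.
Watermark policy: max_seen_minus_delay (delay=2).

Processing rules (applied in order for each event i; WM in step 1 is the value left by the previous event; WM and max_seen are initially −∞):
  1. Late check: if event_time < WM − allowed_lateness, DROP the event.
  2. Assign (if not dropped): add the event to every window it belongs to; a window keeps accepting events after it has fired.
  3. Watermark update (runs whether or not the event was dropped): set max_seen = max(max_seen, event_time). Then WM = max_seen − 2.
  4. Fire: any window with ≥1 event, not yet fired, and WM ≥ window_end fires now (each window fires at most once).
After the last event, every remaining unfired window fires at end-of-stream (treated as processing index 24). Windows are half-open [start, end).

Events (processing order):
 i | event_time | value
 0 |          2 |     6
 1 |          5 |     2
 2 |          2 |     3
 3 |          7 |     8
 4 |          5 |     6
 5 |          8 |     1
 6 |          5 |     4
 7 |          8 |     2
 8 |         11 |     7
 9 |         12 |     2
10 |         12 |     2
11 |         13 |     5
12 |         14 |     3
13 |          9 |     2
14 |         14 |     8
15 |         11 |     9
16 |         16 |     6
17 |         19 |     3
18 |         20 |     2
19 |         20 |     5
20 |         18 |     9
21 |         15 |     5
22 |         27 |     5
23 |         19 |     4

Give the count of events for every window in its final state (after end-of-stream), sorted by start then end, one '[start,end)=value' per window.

i=0 t=2 v=6: → [2,7); WM=0
i=1 t=5 v=2: → [2,10); WM=3
i=2 t=2 v=3: → [2,10); WM=3
i=3 t=7 v=8: → [2,12); WM=5
i=4 t=5 v=6: → [2,12); WM=5
i=5 t=8 v=1: → [2,13); WM=6
i=6 t=5 v=4: → [2,13); WM=6
i=7 t=8 v=2: → [2,13); WM=6
i=8 t=11 v=7: → [2,16); WM=9
i=9 t=12 v=2: → [2,17); WM=10
i=10 t=12 v=2: → [2,17); WM=10
i=11 t=13 v=5: → [2,18); WM=11
i=12 t=14 v=3: → [2,19); WM=12
i=13 t=9 v=2: DROP (t<12-2); WM=12
i=14 t=14 v=8: → [2,19); WM=12
i=15 t=11 v=9: → [2,19); WM=12
i=16 t=16 v=6: → [2,21); WM=14
i=17 t=19 v=3: → [2,24); WM=17
i=18 t=20 v=2: → [2,25); WM=18
i=19 t=20 v=5: → [2,25); WM=18
i=20 t=18 v=9: → [2,25); WM=18
i=21 t=15 v=5: DROP (t<18-2); WM=18
i=22 t=27 v=5: → [27,32); WM=25
i=23 t=19 v=4: DROP (t<25-2); WM=25

[2,25)=20 [27,32)=1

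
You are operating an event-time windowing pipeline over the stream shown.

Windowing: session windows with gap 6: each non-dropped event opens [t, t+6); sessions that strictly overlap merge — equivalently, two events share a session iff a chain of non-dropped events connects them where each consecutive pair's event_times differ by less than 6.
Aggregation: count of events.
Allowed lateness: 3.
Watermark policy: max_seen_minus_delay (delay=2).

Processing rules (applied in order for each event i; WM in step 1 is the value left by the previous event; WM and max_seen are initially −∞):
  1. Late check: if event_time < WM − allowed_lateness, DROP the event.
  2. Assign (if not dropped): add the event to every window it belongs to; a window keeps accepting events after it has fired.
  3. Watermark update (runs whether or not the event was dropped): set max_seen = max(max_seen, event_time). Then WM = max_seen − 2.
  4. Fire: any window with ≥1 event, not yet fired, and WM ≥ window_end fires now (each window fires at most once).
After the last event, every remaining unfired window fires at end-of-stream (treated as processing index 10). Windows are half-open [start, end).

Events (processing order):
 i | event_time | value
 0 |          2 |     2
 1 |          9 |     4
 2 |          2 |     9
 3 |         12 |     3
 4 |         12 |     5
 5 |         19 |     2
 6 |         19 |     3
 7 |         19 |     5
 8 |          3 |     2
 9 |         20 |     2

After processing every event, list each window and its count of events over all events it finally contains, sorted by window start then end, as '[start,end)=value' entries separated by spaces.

[2,8)=1 [9,18)=3 [19,26)=4

i=0 t=2 v=2: → [2,8); WM=0
i=1 t=9 v=4: → [9,15); WM=7
i=2 t=2 v=9: DROP (t<7-3); WM=7
i=3 t=12 v=3: → [9,18); WM=10
i=4 t=12 v=5: → [9,18); WM=10
i=5 t=19 v=2: → [19,25); WM=17
i=6 t=19 v=3: → [19,25); WM=17
i=7 t=19 v=5: → [19,25); WM=17
i=8 t=3 v=2: DROP (t<17-3); WM=17
i=9 t=20 v=2: → [19,26); WM=18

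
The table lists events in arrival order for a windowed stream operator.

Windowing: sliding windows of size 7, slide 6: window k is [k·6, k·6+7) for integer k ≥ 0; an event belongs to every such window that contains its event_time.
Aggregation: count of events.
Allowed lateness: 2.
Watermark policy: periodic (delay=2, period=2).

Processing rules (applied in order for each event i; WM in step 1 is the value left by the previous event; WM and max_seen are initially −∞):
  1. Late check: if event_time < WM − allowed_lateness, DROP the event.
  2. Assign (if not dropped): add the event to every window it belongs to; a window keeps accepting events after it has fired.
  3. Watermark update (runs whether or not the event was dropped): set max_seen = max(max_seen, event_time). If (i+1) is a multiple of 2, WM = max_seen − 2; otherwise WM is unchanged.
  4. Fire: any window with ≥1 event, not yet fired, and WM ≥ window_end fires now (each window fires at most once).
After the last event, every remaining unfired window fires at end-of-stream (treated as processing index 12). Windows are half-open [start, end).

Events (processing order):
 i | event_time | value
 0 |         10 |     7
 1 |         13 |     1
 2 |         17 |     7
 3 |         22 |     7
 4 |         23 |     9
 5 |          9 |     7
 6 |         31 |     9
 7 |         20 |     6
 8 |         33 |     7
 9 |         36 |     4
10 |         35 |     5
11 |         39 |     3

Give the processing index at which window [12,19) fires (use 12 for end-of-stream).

i=0 t=10 v=7: → [6,13); WM=−∞
i=1 t=13 v=1: → [12,19); WM=11
i=2 t=17 v=7: → [12,19); WM=11
i=3 t=22 v=7: → [18,25); WM=20; [6,13) fires=1 [12,19) fires=2
i=4 t=23 v=9: → [18,25); WM=20
i=5 t=9 v=7: DROP (t<20-2); WM=21
i=6 t=31 v=9: → [30,37); WM=21
i=7 t=20 v=6: → [18,25); WM=29; [18,25) fires=3
i=8 t=33 v=7: → [30,37); WM=29
i=9 t=36 v=4: → [36,43),[30,37); WM=34
i=10 t=35 v=5: → [30,37); WM=34
i=11 t=39 v=3: → [36,43); WM=37; [30,37) fires=4

3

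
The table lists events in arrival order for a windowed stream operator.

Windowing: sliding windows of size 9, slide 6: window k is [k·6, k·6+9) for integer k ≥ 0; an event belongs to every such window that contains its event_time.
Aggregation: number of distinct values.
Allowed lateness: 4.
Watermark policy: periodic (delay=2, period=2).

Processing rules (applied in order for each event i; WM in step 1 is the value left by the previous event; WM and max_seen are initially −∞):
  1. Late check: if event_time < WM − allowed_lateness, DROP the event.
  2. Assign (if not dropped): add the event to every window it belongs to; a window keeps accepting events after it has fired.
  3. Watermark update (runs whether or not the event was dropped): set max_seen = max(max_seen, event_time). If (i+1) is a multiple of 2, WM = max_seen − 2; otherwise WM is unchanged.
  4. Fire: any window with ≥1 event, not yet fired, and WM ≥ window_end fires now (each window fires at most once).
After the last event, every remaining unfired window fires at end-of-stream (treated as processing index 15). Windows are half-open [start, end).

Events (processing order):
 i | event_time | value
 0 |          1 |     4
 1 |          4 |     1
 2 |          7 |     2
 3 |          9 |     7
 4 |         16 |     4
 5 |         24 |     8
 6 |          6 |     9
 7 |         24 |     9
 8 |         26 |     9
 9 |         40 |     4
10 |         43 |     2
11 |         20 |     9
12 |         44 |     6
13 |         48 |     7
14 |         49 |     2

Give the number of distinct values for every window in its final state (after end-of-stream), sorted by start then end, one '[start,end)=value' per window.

[0,9)=3 [6,15)=2 [12,21)=1 [18,27)=2 [24,33)=2 [36,45)=3 [42,51)=3 [48,57)=2

i=0 t=1 v=4: → [0,9); WM=−∞
i=1 t=4 v=1: → [0,9); WM=2
i=2 t=7 v=2: → [6,15),[0,9); WM=2
i=3 t=9 v=7: → [6,15); WM=7
i=4 t=16 v=4: → [12,21); WM=7
i=5 t=24 v=8: → [24,33),[18,27); WM=22; [0,9) fires=3 [6,15) fires=2 [12,21) fires=1
i=6 t=6 v=9: DROP (t<22-4); WM=22
i=7 t=24 v=9: → [24,33),[18,27); WM=22
i=8 t=26 v=9: → [24,33),[18,27); WM=22
i=9 t=40 v=4: → [36,45); WM=38; [18,27) fires=2 [24,33) fires=2
i=10 t=43 v=2: → [42,51),[36,45); WM=38
i=11 t=20 v=9: DROP (t<38-4); WM=41
i=12 t=44 v=6: → [42,51),[36,45); WM=41
i=13 t=48 v=7: → [48,57),[42,51); WM=46; [36,45) fires=3
i=14 t=49 v=2: → [48,57),[42,51); WM=46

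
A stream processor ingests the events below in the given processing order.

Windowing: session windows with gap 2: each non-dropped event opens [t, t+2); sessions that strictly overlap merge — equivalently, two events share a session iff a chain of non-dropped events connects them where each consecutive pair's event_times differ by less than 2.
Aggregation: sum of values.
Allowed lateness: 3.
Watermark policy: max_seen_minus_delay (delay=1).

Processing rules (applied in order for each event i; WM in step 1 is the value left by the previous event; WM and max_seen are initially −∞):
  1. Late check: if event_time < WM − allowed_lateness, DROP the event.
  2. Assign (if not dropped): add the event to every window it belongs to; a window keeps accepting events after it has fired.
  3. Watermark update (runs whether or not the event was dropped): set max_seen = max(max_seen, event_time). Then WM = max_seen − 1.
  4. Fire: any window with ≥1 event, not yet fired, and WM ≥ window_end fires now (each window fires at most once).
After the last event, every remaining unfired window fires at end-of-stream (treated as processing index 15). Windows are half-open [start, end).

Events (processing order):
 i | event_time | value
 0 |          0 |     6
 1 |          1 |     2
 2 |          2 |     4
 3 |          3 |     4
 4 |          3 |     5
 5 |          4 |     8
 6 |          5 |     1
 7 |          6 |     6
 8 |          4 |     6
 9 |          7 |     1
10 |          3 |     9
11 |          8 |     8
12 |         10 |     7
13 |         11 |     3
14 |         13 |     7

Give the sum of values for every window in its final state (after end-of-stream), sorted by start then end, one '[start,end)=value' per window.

[0,10)=60 [10,13)=10 [13,15)=7

i=0 t=0 v=6: → [0,2); WM=-1
i=1 t=1 v=2: → [0,3); WM=0
i=2 t=2 v=4: → [0,4); WM=1
i=3 t=3 v=4: → [0,5); WM=2
i=4 t=3 v=5: → [0,5); WM=2
i=5 t=4 v=8: → [0,6); WM=3
i=6 t=5 v=1: → [0,7); WM=4
i=7 t=6 v=6: → [0,8); WM=5
i=8 t=4 v=6: → [0,8); WM=5
i=9 t=7 v=1: → [0,9); WM=6
i=10 t=3 v=9: → [0,9); WM=6
i=11 t=8 v=8: → [0,10); WM=7
i=12 t=10 v=7: → [10,12); WM=9
i=13 t=11 v=3: → [10,13); WM=10
i=14 t=13 v=7: → [13,15); WM=12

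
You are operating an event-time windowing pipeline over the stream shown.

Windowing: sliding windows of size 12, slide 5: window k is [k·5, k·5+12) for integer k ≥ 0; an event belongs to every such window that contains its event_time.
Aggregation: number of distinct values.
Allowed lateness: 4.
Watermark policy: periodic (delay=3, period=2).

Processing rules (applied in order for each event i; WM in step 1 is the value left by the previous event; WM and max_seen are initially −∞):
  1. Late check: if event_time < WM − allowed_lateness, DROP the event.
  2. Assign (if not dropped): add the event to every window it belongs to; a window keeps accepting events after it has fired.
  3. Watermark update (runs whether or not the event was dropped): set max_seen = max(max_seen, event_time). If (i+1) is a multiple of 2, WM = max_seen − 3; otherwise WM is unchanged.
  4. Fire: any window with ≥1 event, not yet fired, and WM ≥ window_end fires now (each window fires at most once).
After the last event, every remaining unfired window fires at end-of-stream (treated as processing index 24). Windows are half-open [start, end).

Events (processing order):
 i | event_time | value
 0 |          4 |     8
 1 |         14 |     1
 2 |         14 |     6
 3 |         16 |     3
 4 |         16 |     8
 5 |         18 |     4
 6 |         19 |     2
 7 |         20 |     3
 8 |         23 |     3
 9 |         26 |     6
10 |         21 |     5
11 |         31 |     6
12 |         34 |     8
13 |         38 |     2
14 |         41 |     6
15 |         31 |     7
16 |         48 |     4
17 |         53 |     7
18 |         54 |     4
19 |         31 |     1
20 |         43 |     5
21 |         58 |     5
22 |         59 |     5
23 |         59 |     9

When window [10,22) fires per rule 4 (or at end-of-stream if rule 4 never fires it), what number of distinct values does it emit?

6

i=0 t=4 v=8: → [0,12); WM=−∞
i=1 t=14 v=1: → [10,22),[5,17); WM=11
i=2 t=14 v=6: → [10,22),[5,17); WM=11
i=3 t=16 v=3: → [15,27),[10,22),[5,17); WM=13; [0,12) fires=1
i=4 t=16 v=8: → [15,27),[10,22),[5,17); WM=13
i=5 t=18 v=4: → [15,27),[10,22); WM=15
i=6 t=19 v=2: → [15,27),[10,22); WM=15
i=7 t=20 v=3: → [20,32),[15,27),[10,22); WM=17; [5,17) fires=4
i=8 t=23 v=3: → [20,32),[15,27); WM=17
i=9 t=26 v=6: → [25,37),[20,32),[15,27); WM=23; [10,22) fires=6
i=10 t=21 v=5: → [20,32),[15,27),[10,22); WM=23
i=11 t=31 v=6: → [30,42),[25,37),[20,32); WM=28; [15,27) fires=6
i=12 t=34 v=8: → [30,42),[25,37); WM=28
i=13 t=38 v=2: → [35,47),[30,42); WM=35; [20,32) fires=3
i=14 t=41 v=6: → [40,52),[35,47),[30,42); WM=35
i=15 t=31 v=7: → [30,42),[25,37),[20,32); WM=38; [25,37) fires=3
i=16 t=48 v=4: → [45,57),[40,52); WM=38
i=17 t=53 v=7: → [50,62),[45,57); WM=50; [30,42) fires=4 [35,47) fires=2
i=18 t=54 v=4: → [50,62),[45,57); WM=50
i=19 t=31 v=1: DROP (t<50-4); WM=51
i=20 t=43 v=5: DROP (t<51-4); WM=51
i=21 t=58 v=5: → [55,67),[50,62); WM=55; [40,52) fires=2
i=22 t=59 v=5: → [55,67),[50,62); WM=55
i=23 t=59 v=9: → [55,67),[50,62); WM=56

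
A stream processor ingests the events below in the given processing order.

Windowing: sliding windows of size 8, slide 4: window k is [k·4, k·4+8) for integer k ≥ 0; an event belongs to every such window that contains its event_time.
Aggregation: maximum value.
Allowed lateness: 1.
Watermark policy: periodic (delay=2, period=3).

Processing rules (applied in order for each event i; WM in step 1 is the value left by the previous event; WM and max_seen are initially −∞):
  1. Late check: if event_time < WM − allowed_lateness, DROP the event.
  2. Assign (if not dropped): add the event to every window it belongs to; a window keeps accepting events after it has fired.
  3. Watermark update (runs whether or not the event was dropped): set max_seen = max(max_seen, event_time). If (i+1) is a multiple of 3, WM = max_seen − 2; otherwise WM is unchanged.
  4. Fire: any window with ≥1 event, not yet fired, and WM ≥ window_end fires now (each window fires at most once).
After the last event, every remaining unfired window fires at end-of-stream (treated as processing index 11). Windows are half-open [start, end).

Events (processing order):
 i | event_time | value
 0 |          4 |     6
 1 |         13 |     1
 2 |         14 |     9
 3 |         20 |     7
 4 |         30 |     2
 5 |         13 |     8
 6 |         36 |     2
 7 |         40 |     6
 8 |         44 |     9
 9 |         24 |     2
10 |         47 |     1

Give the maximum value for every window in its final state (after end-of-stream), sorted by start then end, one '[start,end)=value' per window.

i=0 t=4 v=6: → [4,12),[0,8); WM=−∞
i=1 t=13 v=1: → [12,20),[8,16); WM=−∞
i=2 t=14 v=9: → [12,20),[8,16); WM=12; [0,8) fires=6 [4,12) fires=6
i=3 t=20 v=7: → [20,28),[16,24); WM=12
i=4 t=30 v=2: → [28,36),[24,32); WM=12
i=5 t=13 v=8: → [12,20),[8,16); WM=28; [8,16) fires=9 [12,20) fires=9 [16,24) fires=7 [20,28) fires=7
i=6 t=36 v=2: → [36,44),[32,40); WM=28
i=7 t=40 v=6: → [40,48),[36,44); WM=28
i=8 t=44 v=9: → [44,52),[40,48); WM=42; [24,32) fires=2 [28,36) fires=2 [32,40) fires=2
i=9 t=24 v=2: DROP (t<42-1); WM=42
i=10 t=47 v=1: → [44,52),[40,48); WM=42

[0,8)=6 [4,12)=6 [8,16)=9 [12,20)=9 [16,24)=7 [20,28)=7 [24,32)=2 [28,36)=2 [32,40)=2 [36,44)=6 [40,48)=9 [44,52)=9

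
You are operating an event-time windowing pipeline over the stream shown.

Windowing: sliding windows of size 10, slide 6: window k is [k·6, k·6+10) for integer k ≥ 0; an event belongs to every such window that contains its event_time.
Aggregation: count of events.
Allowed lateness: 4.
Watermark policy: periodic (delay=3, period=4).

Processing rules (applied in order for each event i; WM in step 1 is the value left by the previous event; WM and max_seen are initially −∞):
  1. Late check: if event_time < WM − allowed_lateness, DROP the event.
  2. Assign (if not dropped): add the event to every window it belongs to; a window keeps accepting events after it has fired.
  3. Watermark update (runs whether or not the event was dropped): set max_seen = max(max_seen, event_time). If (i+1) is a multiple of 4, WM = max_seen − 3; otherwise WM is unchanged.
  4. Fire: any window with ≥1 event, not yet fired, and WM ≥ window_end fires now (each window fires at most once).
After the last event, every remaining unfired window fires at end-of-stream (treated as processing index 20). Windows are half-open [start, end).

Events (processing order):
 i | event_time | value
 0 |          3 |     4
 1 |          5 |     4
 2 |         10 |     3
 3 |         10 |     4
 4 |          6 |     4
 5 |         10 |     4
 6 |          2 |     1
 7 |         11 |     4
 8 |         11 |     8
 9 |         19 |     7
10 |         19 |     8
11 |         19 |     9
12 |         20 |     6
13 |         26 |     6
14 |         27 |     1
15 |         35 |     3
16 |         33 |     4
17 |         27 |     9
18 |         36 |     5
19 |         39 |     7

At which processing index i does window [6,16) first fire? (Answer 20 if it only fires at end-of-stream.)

11

i=0 t=3 v=4: → [0,10); WM=−∞
i=1 t=5 v=4: → [0,10); WM=−∞
i=2 t=10 v=3: → [6,16); WM=−∞
i=3 t=10 v=4: → [6,16); WM=7
i=4 t=6 v=4: → [6,16),[0,10); WM=7
i=5 t=10 v=4: → [6,16); WM=7
i=6 t=2 v=1: DROP (t<7-4); WM=7
i=7 t=11 v=4: → [6,16); WM=8
i=8 t=11 v=8: → [6,16); WM=8
i=9 t=19 v=7: → [18,28),[12,22); WM=8
i=10 t=19 v=8: → [18,28),[12,22); WM=8
i=11 t=19 v=9: → [18,28),[12,22); WM=16; [0,10) fires=3 [6,16) fires=6
i=12 t=20 v=6: → [18,28),[12,22); WM=16
i=13 t=26 v=6: → [24,34),[18,28); WM=16
i=14 t=27 v=1: → [24,34),[18,28); WM=16
i=15 t=35 v=3: → [30,40); WM=32; [12,22) fires=4 [18,28) fires=6
i=16 t=33 v=4: → [30,40),[24,34); WM=32
i=17 t=27 v=9: DROP (t<32-4); WM=32
i=18 t=36 v=5: → [36,46),[30,40); WM=32
i=19 t=39 v=7: → [36,46),[30,40); WM=36; [24,34) fires=3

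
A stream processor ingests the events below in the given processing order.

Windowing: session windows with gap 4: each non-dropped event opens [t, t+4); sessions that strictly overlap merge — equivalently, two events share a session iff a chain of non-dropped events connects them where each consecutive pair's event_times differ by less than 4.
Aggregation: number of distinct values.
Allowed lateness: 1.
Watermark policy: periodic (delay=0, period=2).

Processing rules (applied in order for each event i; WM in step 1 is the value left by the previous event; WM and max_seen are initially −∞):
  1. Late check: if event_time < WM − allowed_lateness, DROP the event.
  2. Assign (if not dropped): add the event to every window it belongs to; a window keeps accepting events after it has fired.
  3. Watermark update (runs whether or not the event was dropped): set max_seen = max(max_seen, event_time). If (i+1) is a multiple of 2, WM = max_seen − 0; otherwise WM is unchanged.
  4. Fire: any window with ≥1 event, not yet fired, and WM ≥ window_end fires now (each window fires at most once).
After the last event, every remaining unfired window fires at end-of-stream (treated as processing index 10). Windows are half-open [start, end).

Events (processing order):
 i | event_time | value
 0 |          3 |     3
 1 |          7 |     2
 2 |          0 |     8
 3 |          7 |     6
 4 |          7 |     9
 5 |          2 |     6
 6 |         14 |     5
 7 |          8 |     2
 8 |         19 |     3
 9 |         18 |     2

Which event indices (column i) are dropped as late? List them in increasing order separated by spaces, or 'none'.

i=0 t=3 v=3: → [3,7); WM=−∞
i=1 t=7 v=2: → [7,11); WM=7
i=2 t=0 v=8: DROP (t<7-1); WM=7
i=3 t=7 v=6: → [7,11); WM=7
i=4 t=7 v=9: → [7,11); WM=7
i=5 t=2 v=6: DROP (t<7-1); WM=7
i=6 t=14 v=5: → [14,18); WM=7
i=7 t=8 v=2: → [7,12); WM=14
i=8 t=19 v=3: → [19,23); WM=14
i=9 t=18 v=2: → [18,23); WM=19

2 5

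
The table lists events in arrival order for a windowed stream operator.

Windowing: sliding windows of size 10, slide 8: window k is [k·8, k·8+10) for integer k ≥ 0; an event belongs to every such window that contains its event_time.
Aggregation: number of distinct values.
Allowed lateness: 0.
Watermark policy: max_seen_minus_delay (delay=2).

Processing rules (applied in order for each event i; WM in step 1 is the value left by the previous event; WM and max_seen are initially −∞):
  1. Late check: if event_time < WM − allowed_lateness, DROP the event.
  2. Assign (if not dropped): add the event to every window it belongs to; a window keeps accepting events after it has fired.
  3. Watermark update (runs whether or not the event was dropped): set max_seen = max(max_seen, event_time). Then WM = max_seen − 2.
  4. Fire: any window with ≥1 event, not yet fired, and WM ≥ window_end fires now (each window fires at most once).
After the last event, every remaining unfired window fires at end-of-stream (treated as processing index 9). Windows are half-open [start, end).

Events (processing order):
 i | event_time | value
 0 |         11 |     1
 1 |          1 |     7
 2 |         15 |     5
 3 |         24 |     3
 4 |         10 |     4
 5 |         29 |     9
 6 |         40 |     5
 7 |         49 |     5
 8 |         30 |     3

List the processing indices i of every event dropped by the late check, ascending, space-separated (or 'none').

i=0 t=11 v=1: → [8,18); WM=9
i=1 t=1 v=7: DROP (t<9-0); WM=9
i=2 t=15 v=5: → [8,18); WM=13
i=3 t=24 v=3: → [24,34),[16,26); WM=22; [8,18) fires=2
i=4 t=10 v=4: DROP (t<22-0); WM=22
i=5 t=29 v=9: → [24,34); WM=27; [16,26) fires=1
i=6 t=40 v=5: → [40,50),[32,42); WM=38; [24,34) fires=2
i=7 t=49 v=5: → [48,58),[40,50); WM=47; [32,42) fires=1
i=8 t=30 v=3: DROP (t<47-0); WM=47

1 4 8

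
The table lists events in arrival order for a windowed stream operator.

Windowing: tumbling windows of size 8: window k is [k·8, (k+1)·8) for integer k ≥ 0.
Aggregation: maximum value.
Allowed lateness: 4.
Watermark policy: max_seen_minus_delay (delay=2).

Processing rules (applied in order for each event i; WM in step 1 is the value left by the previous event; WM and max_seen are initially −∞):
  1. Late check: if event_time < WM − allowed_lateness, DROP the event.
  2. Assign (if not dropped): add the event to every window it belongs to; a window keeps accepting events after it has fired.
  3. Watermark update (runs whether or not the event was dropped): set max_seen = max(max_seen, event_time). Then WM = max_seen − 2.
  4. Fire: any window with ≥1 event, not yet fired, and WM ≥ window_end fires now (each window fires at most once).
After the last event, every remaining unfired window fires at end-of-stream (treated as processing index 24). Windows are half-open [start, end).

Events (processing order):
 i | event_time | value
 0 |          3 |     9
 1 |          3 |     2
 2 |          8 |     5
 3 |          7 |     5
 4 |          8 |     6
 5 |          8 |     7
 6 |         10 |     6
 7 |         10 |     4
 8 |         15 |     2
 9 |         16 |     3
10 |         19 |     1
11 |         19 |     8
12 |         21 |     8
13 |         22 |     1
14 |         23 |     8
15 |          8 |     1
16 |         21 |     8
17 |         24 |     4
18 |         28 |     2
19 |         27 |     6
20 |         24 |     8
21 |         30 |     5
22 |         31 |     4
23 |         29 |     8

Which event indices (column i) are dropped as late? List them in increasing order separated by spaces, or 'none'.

15

i=0 t=3 v=9: → [0,8); WM=1
i=1 t=3 v=2: → [0,8); WM=1
i=2 t=8 v=5: → [8,16); WM=6
i=3 t=7 v=5: → [0,8); WM=6
i=4 t=8 v=6: → [8,16); WM=6
i=5 t=8 v=7: → [8,16); WM=6
i=6 t=10 v=6: → [8,16); WM=8; [0,8) fires=9
i=7 t=10 v=4: → [8,16); WM=8
i=8 t=15 v=2: → [8,16); WM=13
i=9 t=16 v=3: → [16,24); WM=14
i=10 t=19 v=1: → [16,24); WM=17; [8,16) fires=7
i=11 t=19 v=8: → [16,24); WM=17
i=12 t=21 v=8: → [16,24); WM=19
i=13 t=22 v=1: → [16,24); WM=20
i=14 t=23 v=8: → [16,24); WM=21
i=15 t=8 v=1: DROP (t<21-4); WM=21
i=16 t=21 v=8: → [16,24); WM=21
i=17 t=24 v=4: → [24,32); WM=22
i=18 t=28 v=2: → [24,32); WM=26; [16,24) fires=8
i=19 t=27 v=6: → [24,32); WM=26
i=20 t=24 v=8: → [24,32); WM=26
i=21 t=30 v=5: → [24,32); WM=28
i=22 t=31 v=4: → [24,32); WM=29
i=23 t=29 v=8: → [24,32); WM=29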